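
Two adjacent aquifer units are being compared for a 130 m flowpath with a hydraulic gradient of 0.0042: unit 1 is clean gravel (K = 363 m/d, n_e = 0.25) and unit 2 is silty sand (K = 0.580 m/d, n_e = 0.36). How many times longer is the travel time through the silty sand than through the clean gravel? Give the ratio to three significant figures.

Unit 1 (clean gravel): v = 363×0.0042/0.25 = 6.098 m/d, t = 130/6.098 = 21.32 d
Unit 2 (silty sand): v = 0.580×0.0042/0.36 = 0.006767 m/d, t = 130/0.006767 = 19210 d
t(silty sand) / t(clean gravel) = 19210/21.32 = 901

901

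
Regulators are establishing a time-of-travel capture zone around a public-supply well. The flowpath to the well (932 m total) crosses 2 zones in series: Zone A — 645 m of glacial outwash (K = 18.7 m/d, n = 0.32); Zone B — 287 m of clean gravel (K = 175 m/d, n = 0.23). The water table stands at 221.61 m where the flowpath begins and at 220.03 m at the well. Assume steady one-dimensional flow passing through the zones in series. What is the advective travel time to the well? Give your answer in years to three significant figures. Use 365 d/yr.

Total head drop ΔH = 221.61 − 220.03 = 1.58 m
Steady 1-D flow in series ⇒ the Darcy flux q is identical in every zone and the zone head losses add (resistances L/K in series).
Σ(L/K) = 645/18.7 + 287/175 = 34.49 + 1.640 = 36.13 d
q = ΔH / Σ(L/K) = 1.58 / 36.13 = 0.04373 m/d (same in every zone)
Zone A: v = q/n = 0.04373/0.32 = 0.1367 m/d → t_A = 645/0.1367 = 4720 d
Zone B: v = q/n = 0.04373/0.23 = 0.1901 m/d → t_B = 287/0.1901 = 1510 d
Total t = 4720 + 1510 = 6230 d
   = 6230 / 365 = 17.1 yr

17.1 years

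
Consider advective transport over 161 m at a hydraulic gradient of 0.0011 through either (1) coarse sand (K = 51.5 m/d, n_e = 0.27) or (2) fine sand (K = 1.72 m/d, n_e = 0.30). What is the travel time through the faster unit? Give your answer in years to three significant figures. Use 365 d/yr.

Unit 1 (coarse sand): v = 51.5×0.0011/0.27 = 0.2098 m/d, t = 161/0.2098 = 767.3 d
Unit 2 (fine sand): v = 1.72×0.0011/0.30 = 0.006307 m/d, t = 161/0.006307 = 25530 d
Faster: 767.3 d / 365 = 2.10 yr

2.10 years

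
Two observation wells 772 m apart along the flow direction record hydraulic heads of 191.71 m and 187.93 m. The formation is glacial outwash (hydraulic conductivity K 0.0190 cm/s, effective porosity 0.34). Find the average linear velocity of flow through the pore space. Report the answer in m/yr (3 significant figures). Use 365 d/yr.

86.3 m/yr

Hydraulic gradient i = (191.71 − 187.93) / 772 = 3.78 / 772 = 0.004896
K = 0.0190 cm/s × 864 = 16.42 m/d
Specific discharge q = 16.42 × 0.004896 = 0.08038 m/d
Average linear velocity = 0.08038 / 0.34 = 0.2364 m/d
   = 0.2364 × 365 = 86.3 m/yr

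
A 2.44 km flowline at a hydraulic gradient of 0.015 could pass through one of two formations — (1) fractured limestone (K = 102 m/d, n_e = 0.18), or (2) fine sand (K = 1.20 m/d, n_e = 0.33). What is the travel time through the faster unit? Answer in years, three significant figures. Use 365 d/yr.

Unit 1 (fractured limestone): v = 102×0.015/0.18 = 8.500 m/d, t = 2440/8.500 = 287.1 d
Unit 2 (fine sand): v = 1.20×0.015/0.33 = 0.05455 m/d, t = 2440/0.05455 = 44730 d
Faster: 287.1 d / 365 = 0.786 yr

0.786 years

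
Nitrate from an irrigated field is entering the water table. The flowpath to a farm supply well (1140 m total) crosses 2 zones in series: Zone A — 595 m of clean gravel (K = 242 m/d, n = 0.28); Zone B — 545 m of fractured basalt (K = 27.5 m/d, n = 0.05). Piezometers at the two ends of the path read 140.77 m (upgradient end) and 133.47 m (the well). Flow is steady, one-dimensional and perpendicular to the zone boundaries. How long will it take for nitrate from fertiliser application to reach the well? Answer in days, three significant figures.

Total head drop ΔH = 140.77 − 133.47 = 7.30 m
Steady 1-D flow in series ⇒ the Darcy flux q is identical in every zone and the zone head losses add (resistances L/K in series).
Σ(L/K) = 595/242 + 545/27.5 = 2.459 + 19.82 = 22.28 d
q = ΔH / Σ(L/K) = 7.30 / 22.28 = 0.3277 m/d (same in every zone)
Zone A: v = q/n = 0.3277/0.28 = 1.170 m/d → t_A = 595/1.170 = 508.4 d
Zone B: v = q/n = 0.3277/0.05 = 6.554 m/d → t_B = 545/6.554 = 83.16 d
Total t = 508.4 + 83.16 = 591.6 d

592 days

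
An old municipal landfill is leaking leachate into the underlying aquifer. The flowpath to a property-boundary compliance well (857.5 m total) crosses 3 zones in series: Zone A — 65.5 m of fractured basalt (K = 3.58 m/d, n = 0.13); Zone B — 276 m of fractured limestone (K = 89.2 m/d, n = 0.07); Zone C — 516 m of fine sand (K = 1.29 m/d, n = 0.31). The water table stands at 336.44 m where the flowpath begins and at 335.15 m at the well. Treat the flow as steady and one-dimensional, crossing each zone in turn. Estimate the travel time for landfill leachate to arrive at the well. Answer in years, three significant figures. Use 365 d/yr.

168 years

Total head drop ΔH = 336.44 − 335.15 = 1.29 m
Steady 1-D flow in series ⇒ the Darcy flux q is identical in every zone and the zone head losses add (resistances L/K in series).
Σ(L/K) = 65.5/3.58 + 276/89.2 + 516/1.29 = 18.30 + 3.094 + 400.0 = 421.4 d
q = ΔH / Σ(L/K) = 1.29 / 421.4 = 0.003061 m/d (same in every zone)
Zone A: v = q/n = 0.003061/0.13 = 0.02355 m/d → t_A = 65.5/0.02355 = 2782 d
Zone B: v = q/n = 0.003061/0.07 = 0.04373 m/d → t_B = 276/0.04373 = 6311 d
Zone C: v = q/n = 0.003061/0.31 = 0.009875 m/d → t_C = 516/0.009875 = 52250 d
Total t = 2782 + 6311 + 52250 = 61340 d
   = 61340 / 365 = 168 yr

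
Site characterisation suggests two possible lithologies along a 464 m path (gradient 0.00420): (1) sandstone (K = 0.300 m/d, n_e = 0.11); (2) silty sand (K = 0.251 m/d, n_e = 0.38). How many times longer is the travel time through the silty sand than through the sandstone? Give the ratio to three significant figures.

Unit 1 (sandstone): v = 0.300×0.0042/0.11 = 0.01145 m/d, t = 464/0.01145 = 40510 d
Unit 2 (silty sand): v = 0.251×0.0042/0.38 = 0.002774 m/d, t = 464/0.002774 = 167300 d
t(silty sand) / t(sandstone) = 167300/40510 = 4.13

4.13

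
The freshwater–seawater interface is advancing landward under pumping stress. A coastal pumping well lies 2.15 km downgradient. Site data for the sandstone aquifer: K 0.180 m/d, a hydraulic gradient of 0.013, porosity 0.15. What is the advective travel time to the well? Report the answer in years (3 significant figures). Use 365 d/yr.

Specific discharge q = 0.180 × 0.013 = 0.002340 m/d
v = Ki/n = 0.180·0.013/0.15 = 0.01560 m/d
L = 2.15 km = 2150 m
t = L / v = 2150 / 0.01560 = 137800 d
   = 137800 / 365 = 378 yr

378 years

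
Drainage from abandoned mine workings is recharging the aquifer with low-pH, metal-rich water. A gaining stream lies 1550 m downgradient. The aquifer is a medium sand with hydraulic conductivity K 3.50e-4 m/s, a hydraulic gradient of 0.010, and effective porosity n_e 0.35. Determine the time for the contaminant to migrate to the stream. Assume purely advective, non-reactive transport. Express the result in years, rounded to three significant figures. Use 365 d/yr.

K = 3.50e-4 m/s × 86400 s/d = 30.24 m/d
q = Ki = 30.24 × 0.010 = 0.3024 m/d
v = Ki/n = 30.24·0.010/0.35 = 0.8640 m/d
t = L / v = 1550 / 0.8640 = 1794 d
   = 1794 / 365 = 4.92 yr

4.92 years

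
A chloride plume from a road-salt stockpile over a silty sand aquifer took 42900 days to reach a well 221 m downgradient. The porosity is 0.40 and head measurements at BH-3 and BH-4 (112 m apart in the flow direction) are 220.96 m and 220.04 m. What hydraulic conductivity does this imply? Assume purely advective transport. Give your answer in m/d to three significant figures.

Hydraulic gradient i = (220.96 − 220.04) / 112 = 0.92 / 112 = 0.008214
v = L / t = 221 / 42900 = 0.005152 m/d
K = v · n / i = 0.005152 × 0.40 / 0.008214 = 0.251 m/d

0.251 m/d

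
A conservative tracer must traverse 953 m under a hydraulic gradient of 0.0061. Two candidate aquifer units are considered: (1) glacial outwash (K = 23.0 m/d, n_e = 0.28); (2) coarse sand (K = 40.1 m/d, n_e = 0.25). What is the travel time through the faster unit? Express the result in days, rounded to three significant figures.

Unit 1 (glacial outwash): v = 23.0×0.0061/0.28 = 0.5011 m/d, t = 953/0.5011 = 1902 d
Unit 2 (coarse sand): v = 40.1×0.0061/0.25 = 0.9784 m/d, t = 953/0.9784 = 974.0 d
Faster unit: t = 974 d

974 days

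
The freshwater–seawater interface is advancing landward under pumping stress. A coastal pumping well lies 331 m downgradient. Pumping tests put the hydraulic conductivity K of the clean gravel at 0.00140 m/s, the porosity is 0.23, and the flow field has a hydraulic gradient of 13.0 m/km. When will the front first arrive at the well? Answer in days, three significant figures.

K = 0.00140 m/s × 86400 s/d = 121.0 m/d
Specific discharge q = 121.0 × 0.013 = 1.572 m/d
v_s = q/n_e = 1.572/0.23 = 6.837 m/d
t = L / v = 331 / 6.837 = 48.41 d

48.4 days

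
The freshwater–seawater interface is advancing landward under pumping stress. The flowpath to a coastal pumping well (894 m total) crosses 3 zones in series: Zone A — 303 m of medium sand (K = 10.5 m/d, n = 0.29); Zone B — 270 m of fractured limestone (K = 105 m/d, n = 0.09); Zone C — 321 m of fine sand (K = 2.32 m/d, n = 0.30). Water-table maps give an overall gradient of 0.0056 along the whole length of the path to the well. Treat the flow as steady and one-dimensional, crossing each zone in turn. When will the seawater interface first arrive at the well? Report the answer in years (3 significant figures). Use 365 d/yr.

Continuity: the same q passes through each zone, so ΔH = q·Σ(L_j/K_j) — the zones act as resistances in series.
Σ(L/K) = 303/10.5 + 270/105 + 321/2.32 = 28.86 + 2.571 + 138.4 = 169.8 d
K_eq = L_total / Σ(L/K) = 894 / 169.8 = 5.265 m/d
q = K_eq · i = 5.265 × 0.0056 = 0.02949 m/d (same in every zone)
Zone A: v = q/n = 0.02949/0.29 = 0.1017 m/d → t_A = 303/0.1017 = 2980 d
Zone B: v = q/n = 0.02949/0.09 = 0.3276 m/d → t_B = 270/0.3276 = 824.1 d
Zone C: v = q/n = 0.02949/0.30 = 0.09829 m/d → t_C = 321/0.09829 = 3266 d
Total t = 2980 + 824.1 + 3266 = 7070 d
   = 7070 / 365 = 19.4 yr

19.4 years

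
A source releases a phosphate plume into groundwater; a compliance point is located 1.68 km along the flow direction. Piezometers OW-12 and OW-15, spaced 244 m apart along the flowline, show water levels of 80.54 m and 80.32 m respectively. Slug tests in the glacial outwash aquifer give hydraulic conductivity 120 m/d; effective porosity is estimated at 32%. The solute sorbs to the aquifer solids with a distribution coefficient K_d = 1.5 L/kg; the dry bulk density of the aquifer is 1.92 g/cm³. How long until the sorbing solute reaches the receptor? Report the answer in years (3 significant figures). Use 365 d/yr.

136 years

Hydraulic gradient i = (80.54 − 80.32) / 244 = 0.22 / 244 = 9.016e-4
Darcy flux q = K·i = 120 × 9.016e-4 = 0.1082 m/d
v_s = q/n_e = 0.1082/0.32 = 0.3381 m/d
Retardation R = 1 + ρ_b·K_d/n = 1 + 1.92×1.5/0.32 = 10.00
Contaminant velocity v_c = v/R = 0.3381/10.00 = 0.03381 m/d
L = 1.68 km = 1680 m
t = L/v_c = 1680/0.03381 = 49690 d
   = 49690/365 = 136 yr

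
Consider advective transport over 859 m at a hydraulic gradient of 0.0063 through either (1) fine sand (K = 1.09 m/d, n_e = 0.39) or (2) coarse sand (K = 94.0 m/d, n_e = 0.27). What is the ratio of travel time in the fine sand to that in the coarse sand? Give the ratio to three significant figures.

125

Unit 1 (fine sand): v = 1.09×0.0063/0.39 = 0.01761 m/d, t = 859/0.01761 = 48790 d
Unit 2 (coarse sand): v = 94.0×0.0063/0.27 = 2.193 m/d, t = 859/2.193 = 391.6 d
t(fine sand) / t(coarse sand) = 48790/391.6 = 125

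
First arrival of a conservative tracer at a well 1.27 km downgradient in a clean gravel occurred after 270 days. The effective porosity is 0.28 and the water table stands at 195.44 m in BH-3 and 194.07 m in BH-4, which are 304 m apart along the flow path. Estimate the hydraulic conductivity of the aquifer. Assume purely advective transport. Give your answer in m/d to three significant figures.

Hydraulic gradient i = (195.44 − 194.07) / 304 = 1.37 / 304 = 0.004507
L = 1.27 km = 1270 m
v = L / t = 1270 / 270 = 4.704 m/d
K = v · n / i = 4.704 × 0.28 / 0.004507 = 292 m/d

292 m/d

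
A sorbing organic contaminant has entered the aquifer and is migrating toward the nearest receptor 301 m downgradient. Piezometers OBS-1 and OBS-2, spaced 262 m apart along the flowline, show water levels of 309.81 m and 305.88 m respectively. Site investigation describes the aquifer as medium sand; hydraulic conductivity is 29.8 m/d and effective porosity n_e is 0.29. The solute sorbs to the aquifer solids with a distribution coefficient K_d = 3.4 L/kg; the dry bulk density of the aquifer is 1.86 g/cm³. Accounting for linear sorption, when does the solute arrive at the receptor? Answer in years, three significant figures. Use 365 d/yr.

Hydraulic gradient i = (309.81 − 305.88) / 262 = 3.93 / 262 = 0.01500
Specific discharge q = 29.8 × 0.01500 = 0.4470 m/d
v = Ki/n = 29.8·0.01500/0.29 = 1.541 m/d
Retardation R = 1 + ρ_b·K_d/n = 1 + 1.86×3.4/0.29 = 22.81
Contaminant velocity v_c = v/R = 1.541/22.81 = 0.06758 m/d
t = L/v_c = 301/0.06758 = 4454 d
   = 4454/365 = 12.2 yr

12.2 years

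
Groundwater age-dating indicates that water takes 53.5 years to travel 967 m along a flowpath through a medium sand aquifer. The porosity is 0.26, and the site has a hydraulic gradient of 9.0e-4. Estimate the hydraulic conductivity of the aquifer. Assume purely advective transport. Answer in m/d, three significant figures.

t = 53.5 years = 19530 d
v = L / t = 967 / 19530 = 0.04952 m/d
K = v · n / i = 0.04952 × 0.26 / 9.0e-4 = 14.3 m/d

14.3 m/d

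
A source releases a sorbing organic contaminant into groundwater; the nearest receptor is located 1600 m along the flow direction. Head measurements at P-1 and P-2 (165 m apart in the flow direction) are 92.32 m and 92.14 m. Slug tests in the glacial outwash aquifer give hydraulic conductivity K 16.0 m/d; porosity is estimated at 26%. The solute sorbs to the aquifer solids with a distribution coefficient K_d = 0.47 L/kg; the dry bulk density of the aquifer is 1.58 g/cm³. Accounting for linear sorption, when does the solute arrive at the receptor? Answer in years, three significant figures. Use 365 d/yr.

252 years

Hydraulic gradient i = (92.32 − 92.14) / 165 = 0.18 / 165 = 0.001091
Darcy flux q = K·i = 16.0 × 0.001091 = 0.01745 m/d
v = Ki/n = 16.0·0.001091/0.26 = 0.06713 m/d
Retardation R = 1 + ρ_b·K_d/n = 1 + 1.58×0.47/0.26 = 3.856
Contaminant velocity v_c = v/R = 0.06713/3.856 = 0.01741 m/d
t = L/v_c = 1600/0.01741 = 91910 d
   = 91910/365 = 252 yr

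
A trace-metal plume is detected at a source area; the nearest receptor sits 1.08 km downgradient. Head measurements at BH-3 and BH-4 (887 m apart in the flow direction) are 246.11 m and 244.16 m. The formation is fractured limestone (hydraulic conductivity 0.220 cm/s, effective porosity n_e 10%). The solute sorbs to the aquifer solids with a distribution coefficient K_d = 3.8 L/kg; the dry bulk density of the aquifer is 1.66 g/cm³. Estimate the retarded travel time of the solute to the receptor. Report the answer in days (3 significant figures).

Hydraulic gradient i = (246.11 − 244.16) / 887 = 1.95 / 887 = 0.002198
K = 0.220 cm/s × 864 = 190.1 m/d
Darcy flux q = K·i = 190.1 × 0.002198 = 0.4179 m/d
Seepage velocity v = q / n = 0.4179 / 0.10 = 4.179 m/d
Retardation R = 1 + ρ_b·K_d/n = 1 + 1.66×3.8/0.10 = 64.08
Contaminant velocity v_c = v/R = 4.179/64.08 = 0.06521 m/d
L = 1.08 km = 1080 m
t = L/v_c = 1080/0.06521 = 16560 d

16600 days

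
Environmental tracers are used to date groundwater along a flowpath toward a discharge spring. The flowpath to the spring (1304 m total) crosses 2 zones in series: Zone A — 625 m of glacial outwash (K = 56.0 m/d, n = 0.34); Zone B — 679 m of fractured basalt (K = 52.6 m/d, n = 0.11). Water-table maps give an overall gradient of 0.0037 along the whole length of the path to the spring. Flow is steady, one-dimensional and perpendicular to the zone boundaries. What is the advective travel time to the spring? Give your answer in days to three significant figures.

For zones in series the flux q is common to all zones; the equivalent conductivity is the harmonic (thickness-weighted) mean, K_eq = L_total / Σ(L_j/K_j).
Σ(L/K) = 625/56.0 + 679/52.6 = 11.16 + 12.91 = 24.07 d
K_eq = L_total / Σ(L/K) = 1304 / 24.07 = 54.18 m/d
q = K_eq · i = 54.18 × 0.0037 = 0.2005 m/d (same in every zone)
Zone A: v = q/n = 0.2005/0.34 = 0.5896 m/d → t_A = 625/0.5896 = 1060 d
Zone B: v = q/n = 0.2005/0.11 = 1.822 m/d → t_B = 679/1.822 = 372.6 d
Total t = 1060 + 372.6 = 1433 d

1430 days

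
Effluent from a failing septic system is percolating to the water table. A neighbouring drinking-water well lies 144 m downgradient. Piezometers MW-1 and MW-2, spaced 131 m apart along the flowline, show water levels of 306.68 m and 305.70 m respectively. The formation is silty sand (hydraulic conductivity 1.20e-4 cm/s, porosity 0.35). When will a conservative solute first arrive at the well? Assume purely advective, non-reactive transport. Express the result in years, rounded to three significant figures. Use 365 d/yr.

178 years

Hydraulic gradient i = (306.68 − 305.70) / 131 = 0.98 / 131 = 0.007481
K = 1.20e-4 cm/s × 864 = 0.1037 m/d
q = Ki = 0.1037 × 0.007481 = 7.756e-4 m/d
Seepage velocity v = q / n = 7.756e-4 / 0.35 = 0.002216 m/d
t = L / v = 144 / 0.002216 = 64980 d
   = 64980 / 365 = 178 yr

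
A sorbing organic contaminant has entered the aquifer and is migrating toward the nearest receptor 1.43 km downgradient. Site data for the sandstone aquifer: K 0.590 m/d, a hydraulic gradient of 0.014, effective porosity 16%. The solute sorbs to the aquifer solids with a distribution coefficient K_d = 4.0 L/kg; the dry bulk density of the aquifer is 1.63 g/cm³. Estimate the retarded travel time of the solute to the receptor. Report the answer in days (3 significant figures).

q = Ki = 0.590 × 0.014 = 0.008260 m/d
v_s = q/n_e = 0.008260/0.16 = 0.05163 m/d
Retardation R = 1 + ρ_b·K_d/n = 1 + 1.63×4.0/0.16 = 41.75
Contaminant velocity v_c = v/R = 0.05163/41.75 = 0.001237 m/d
L = 1.43 km = 1430 m
t = L/v_c = 1430/0.001237 = 1.156e6 d

1.16e6 days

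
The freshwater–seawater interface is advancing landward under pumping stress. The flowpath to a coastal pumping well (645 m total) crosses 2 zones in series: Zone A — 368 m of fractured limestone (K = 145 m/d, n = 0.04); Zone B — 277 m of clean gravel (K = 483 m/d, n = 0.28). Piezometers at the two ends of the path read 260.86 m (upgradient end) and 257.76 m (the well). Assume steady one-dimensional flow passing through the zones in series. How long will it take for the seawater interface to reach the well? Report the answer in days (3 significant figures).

Total head drop ΔH = 260.86 − 257.76 = 3.10 m
Steady 1-D flow in series ⇒ the Darcy flux q is identical in every zone and the zone head losses add (resistances L/K in series).
Σ(L/K) = 368/145 + 277/483 = 2.538 + 0.5735 = 3.111 d
q = ΔH / Σ(L/K) = 3.10 / 3.111 = 0.9963 m/d (same in every zone)
Zone A: v = q/n = 0.9963/0.04 = 24.91 m/d → t_A = 368/24.91 = 14.77 d
Zone B: v = q/n = 0.9963/0.28 = 3.558 m/d → t_B = 277/3.558 = 77.85 d
Total t = 14.77 + 77.85 = 92.62 d

92.6 days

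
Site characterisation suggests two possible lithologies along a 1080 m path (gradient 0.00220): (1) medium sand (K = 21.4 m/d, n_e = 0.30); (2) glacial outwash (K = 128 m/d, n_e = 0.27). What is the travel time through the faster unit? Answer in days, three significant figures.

Unit 1 (medium sand): v = 21.4×0.0022/0.30 = 0.1569 m/d, t = 1080/0.1569 = 6882 d
Unit 2 (glacial outwash): v = 128×0.0022/0.27 = 1.043 m/d, t = 1080/1.043 = 1036 d
Faster unit: t = 1040 d

1040 days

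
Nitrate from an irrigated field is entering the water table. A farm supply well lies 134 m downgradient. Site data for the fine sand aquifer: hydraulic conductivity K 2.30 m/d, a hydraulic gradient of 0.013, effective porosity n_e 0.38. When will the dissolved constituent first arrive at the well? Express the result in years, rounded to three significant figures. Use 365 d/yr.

4.67 years

Darcy flux q = K·i = 2.30 × 0.013 = 0.02990 m/d
Average linear velocity = 0.02990 / 0.38 = 0.07868 m/d
t = L / v = 134 / 0.07868 = 1703 d
   = 1703 / 365 = 4.67 yr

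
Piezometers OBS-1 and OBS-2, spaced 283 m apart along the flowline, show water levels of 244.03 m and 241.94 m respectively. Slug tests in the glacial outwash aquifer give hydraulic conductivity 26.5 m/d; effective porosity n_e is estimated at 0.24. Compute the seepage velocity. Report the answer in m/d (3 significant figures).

Hydraulic gradient i = (244.03 − 241.94) / 283 = 2.09 / 283 = 0.007385
q = Ki = 26.5 × 0.007385 = 0.1957 m/d
v = Ki/n = 26.5·0.007385/0.24 = 0.8154 m/d

0.815 m/d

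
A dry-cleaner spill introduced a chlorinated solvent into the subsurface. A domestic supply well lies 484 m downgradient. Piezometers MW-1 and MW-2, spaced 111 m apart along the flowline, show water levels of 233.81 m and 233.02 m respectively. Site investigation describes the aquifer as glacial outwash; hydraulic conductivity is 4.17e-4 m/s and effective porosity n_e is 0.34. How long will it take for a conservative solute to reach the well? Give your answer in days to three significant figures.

Hydraulic gradient i = (233.81 − 233.02) / 111 = 0.79 / 111 = 0.007117
K = 4.17e-4 m/s × 86400 s/d = 36.03 m/d
Darcy flux q = K·i = 36.03 × 0.007117 = 0.2564 m/d
v = Ki/n = 36.03·0.007117/0.34 = 0.7542 m/d
t = L / v = 484 / 0.7542 = 641.8 d

642 days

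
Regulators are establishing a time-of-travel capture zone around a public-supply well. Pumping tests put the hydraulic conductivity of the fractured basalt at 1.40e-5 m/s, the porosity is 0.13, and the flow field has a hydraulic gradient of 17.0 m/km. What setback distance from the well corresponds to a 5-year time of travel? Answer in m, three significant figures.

289 m

K = 1.40e-5 m/s × 86400 s/d = 1.210 m/d
Specific discharge q = 1.210 × 0.017 = 0.02056 m/d
v_s = q/n_e = 0.02056/0.13 = 0.1582 m/d
T = 5 yr × 365 = 1825 d
L = v × T = 0.1582 × 1825 = 288.7 m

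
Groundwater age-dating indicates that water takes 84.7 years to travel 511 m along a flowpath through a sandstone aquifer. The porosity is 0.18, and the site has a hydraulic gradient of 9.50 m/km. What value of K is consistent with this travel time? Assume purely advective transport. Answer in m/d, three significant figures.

0.313 m/d

t = 84.7 years = 30920 d
v = L / t = 511 / 30920 = 0.01653 m/d
K = v · n / i = 0.01653 × 0.18 / 0.0095 = 0.313 m/d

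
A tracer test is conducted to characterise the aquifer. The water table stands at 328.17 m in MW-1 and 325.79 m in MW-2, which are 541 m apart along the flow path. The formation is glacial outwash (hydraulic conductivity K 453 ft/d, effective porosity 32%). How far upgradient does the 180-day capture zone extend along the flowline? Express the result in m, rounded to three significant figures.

342 m

Hydraulic gradient i = (328.17 − 325.79) / 541 = 2.38 / 541 = 0.004399
K = 453 ft/d × 0.3048 = 138.1 m/d
Darcy flux q = K·i = 138.1 × 0.004399 = 0.6074 m/d
v = Ki/n = 138.1·0.004399/0.32 = 1.898 m/d
L = v × T = 1.898 × 180 = 341.7 m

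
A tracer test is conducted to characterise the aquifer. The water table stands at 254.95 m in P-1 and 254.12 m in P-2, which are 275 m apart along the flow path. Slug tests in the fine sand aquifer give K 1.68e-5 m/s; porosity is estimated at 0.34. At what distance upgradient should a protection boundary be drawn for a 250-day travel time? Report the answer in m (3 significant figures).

Hydraulic gradient i = (254.95 − 254.12) / 275 = 0.83 / 275 = 0.003018
K = 1.68e-5 m/s × 86400 s/d = 1.452 m/d
Specific discharge q = 1.452 × 0.003018 = 0.004381 m/d
v_s = q/n_e = 0.004381/0.34 = 0.01289 m/d
L = v × T = 0.01289 × 250 = 3.221 m

3.22 m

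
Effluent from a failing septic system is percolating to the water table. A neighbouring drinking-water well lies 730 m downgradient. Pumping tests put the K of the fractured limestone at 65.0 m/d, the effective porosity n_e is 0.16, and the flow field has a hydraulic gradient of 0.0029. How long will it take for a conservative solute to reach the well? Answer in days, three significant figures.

Darcy flux q = K·i = 65.0 × 0.0029 = 0.1885 m/d
Average linear velocity = 0.1885 / 0.16 = 1.178 m/d
t = L / v = 730 / 1.178 = 619.6 d

620 days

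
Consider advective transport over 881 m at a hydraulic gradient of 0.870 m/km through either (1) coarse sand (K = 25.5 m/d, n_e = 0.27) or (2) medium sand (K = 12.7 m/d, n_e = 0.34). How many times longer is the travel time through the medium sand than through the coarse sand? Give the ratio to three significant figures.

Unit 1 (coarse sand): v = 25.5×8.7e-4/0.27 = 0.08217 m/d, t = 881/0.08217 = 10720 d
Unit 2 (medium sand): v = 12.7×8.7e-4/0.34 = 0.03250 m/d, t = 881/0.03250 = 27110 d
t(medium sand) / t(coarse sand) = 27110/10720 = 2.53

2.53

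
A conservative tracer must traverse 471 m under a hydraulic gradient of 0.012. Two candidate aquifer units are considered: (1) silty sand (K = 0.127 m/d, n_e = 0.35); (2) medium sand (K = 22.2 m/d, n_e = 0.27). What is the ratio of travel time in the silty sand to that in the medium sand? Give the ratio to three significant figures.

Unit 1 (silty sand): v = 0.127×0.012/0.35 = 0.004354 m/d, t = 471/0.004354 = 108200 d
Unit 2 (medium sand): v = 22.2×0.012/0.27 = 0.9867 m/d, t = 471/0.9867 = 477.4 d
t(silty sand) / t(medium sand) = 108200/477.4 = 227

227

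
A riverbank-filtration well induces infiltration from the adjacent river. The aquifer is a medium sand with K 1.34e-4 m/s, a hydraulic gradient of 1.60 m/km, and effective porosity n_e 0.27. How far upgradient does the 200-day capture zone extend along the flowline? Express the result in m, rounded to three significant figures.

13.7 m

K = 1.34e-4 m/s × 86400 s/d = 11.58 m/d
q = Ki = 11.58 × 0.0016 = 0.01852 m/d
Seepage velocity v = q / n = 0.01852 / 0.27 = 0.06861 m/d
L = v × T = 0.06861 × 200 = 13.72 m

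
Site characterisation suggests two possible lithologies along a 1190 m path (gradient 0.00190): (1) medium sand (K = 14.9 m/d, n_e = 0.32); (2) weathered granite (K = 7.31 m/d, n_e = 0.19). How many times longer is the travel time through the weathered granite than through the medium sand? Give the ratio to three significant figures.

1.21

Unit 1 (medium sand): v = 14.9×0.0019/0.32 = 0.08847 m/d, t = 1190/0.08847 = 13450 d
Unit 2 (weathered granite): v = 7.31×0.0019/0.19 = 0.07310 m/d, t = 1190/0.07310 = 16280 d
t(weathered granite) / t(medium sand) = 16280/13450 = 1.21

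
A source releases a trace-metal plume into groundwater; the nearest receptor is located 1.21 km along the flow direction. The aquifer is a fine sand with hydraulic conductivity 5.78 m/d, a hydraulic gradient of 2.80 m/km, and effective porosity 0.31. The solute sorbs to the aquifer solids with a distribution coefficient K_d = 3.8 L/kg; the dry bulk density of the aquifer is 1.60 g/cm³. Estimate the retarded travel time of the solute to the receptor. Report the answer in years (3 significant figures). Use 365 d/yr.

1310 years

q = Ki = 5.78 × 0.0028 = 0.01618 m/d
v = Ki/n = 5.78·0.0028/0.31 = 0.05221 m/d
Retardation R = 1 + ρ_b·K_d/n = 1 + 1.60×3.8/0.31 = 20.61
Contaminant velocity v_c = v/R = 0.05221/20.61 = 0.002533 m/d
L = 1.21 km = 1210 m
t = L/v_c = 1210/0.002533 = 477700 d
   = 477700/365 = 1310 yr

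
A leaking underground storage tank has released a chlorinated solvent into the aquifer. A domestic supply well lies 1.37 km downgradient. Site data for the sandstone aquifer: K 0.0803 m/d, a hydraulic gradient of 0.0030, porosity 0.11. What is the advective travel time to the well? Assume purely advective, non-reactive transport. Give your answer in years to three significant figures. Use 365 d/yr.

Specific discharge q = 0.0803 × 0.0030 = 2.409e-4 m/d
Average linear velocity = 2.409e-4 / 0.11 = 0.002190 m/d
L = 1.37 km = 1370 m
t = L / v = 1370 / 0.002190 = 625600 d
   = 625600 / 365 = 1710 yr

1710 years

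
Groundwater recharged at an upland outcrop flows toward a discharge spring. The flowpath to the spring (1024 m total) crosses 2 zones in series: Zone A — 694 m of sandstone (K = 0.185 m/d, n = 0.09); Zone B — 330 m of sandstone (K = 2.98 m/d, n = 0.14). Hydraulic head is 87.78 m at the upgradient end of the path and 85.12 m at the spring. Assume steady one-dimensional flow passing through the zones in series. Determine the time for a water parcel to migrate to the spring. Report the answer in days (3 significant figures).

Total head drop ΔH = 87.78 − 85.12 = 2.66 m
Steady 1-D flow in series ⇒ the Darcy flux q is identical in every zone and the zone head losses add (resistances L/K in series).
Σ(L/K) = 694/0.185 + 330/2.98 = 3751 + 110.7 = 3862 d
q = ΔH / Σ(L/K) = 2.66 / 3862 = 6.887e-4 m/d (same in every zone)
Zone A: v = q/n = 6.887e-4/0.09 = 0.007653 m/d → t_A = 694/0.007653 = 90690 d
Zone B: v = q/n = 6.887e-4/0.14 = 0.004920 m/d → t_B = 330/0.004920 = 67080 d
Total t = 90690 + 67080 = 157800 d

158000 days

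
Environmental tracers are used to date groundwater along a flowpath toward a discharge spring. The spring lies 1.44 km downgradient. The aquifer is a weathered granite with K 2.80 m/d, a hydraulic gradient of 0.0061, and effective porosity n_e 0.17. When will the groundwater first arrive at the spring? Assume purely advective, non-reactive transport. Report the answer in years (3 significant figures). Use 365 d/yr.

39.3 years

Specific discharge q = 2.80 × 0.0061 = 0.01708 m/d
v_s = q/n_e = 0.01708/0.17 = 0.1005 m/d
L = 1.44 km = 1440 m
t = L / v = 1440 / 0.1005 = 14330 d
   = 14330 / 365 = 39.3 yr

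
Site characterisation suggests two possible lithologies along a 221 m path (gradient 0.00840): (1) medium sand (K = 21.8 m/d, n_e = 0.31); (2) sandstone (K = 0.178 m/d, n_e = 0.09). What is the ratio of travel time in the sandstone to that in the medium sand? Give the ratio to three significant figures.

Unit 1 (medium sand): v = 21.8×0.0084/0.31 = 0.5907 m/d, t = 221/0.5907 = 374.1 d
Unit 2 (sandstone): v = 0.178×0.0084/0.09 = 0.01661 m/d, t = 221/0.01661 = 13300 d
t(sandstone) / t(medium sand) = 13300/374.1 = 35.6

35.6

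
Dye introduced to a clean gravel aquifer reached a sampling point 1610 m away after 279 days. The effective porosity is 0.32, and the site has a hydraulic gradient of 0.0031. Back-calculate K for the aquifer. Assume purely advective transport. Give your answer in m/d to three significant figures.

v = L / t = 1610 / 279 = 5.771 m/d
K = v · n / i = 5.771 × 0.32 / 0.0031 = 596 m/d

596 m/d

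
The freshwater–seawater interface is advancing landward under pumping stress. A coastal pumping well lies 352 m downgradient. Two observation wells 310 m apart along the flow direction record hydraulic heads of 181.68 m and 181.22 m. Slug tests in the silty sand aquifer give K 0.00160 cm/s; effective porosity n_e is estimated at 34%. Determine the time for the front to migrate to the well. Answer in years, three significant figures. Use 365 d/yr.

160 years

Hydraulic gradient i = (181.68 − 181.22) / 310 = 0.46 / 310 = 0.001484
K = 0.00160 cm/s × 864 = 1.382 m/d
Darcy flux q = K·i = 1.382 × 0.001484 = 0.002051 m/d
v_s = q/n_e = 0.002051/0.34 = 0.006033 m/d
t = L / v = 352 / 0.006033 = 58340 d
   = 58340 / 365 = 160 yr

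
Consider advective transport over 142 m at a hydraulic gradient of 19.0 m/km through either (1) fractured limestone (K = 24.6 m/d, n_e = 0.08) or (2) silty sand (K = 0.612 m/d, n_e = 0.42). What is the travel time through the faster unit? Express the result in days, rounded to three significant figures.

Unit 1 (fractured limestone): v = 24.6×0.019/0.08 = 5.843 m/d, t = 142/5.843 = 24.30 d
Unit 2 (silty sand): v = 0.612×0.019/0.42 = 0.02769 m/d, t = 142/0.02769 = 5129 d
Faster unit: t = 24.3 d

24.3 days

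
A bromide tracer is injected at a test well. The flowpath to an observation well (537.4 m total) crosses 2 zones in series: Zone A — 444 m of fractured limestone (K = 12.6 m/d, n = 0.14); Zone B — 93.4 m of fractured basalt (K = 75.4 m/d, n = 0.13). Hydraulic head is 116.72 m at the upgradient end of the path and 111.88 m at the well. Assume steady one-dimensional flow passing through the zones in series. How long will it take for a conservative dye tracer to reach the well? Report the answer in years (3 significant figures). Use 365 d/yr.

Total head drop ΔH = 116.72 − 111.88 = 4.84 m
Steady 1-D flow in series ⇒ the Darcy flux q is identical in every zone and the zone head losses add (resistances L/K in series).
Σ(L/K) = 444/12.6 + 93.4/75.4 = 35.24 + 1.239 = 36.48 d
q = ΔH / Σ(L/K) = 4.84 / 36.48 = 0.1327 m/d (same in every zone)
Zone A: v = q/n = 0.1327/0.14 = 0.9478 m/d → t_A = 444/0.9478 = 468.5 d
Zone B: v = q/n = 0.1327/0.13 = 1.021 m/d → t_B = 93.4/1.021 = 91.51 d
Total t = 468.5 + 91.51 = 560.0 d
   = 560.0 / 365 = 1.53 yr

1.53 years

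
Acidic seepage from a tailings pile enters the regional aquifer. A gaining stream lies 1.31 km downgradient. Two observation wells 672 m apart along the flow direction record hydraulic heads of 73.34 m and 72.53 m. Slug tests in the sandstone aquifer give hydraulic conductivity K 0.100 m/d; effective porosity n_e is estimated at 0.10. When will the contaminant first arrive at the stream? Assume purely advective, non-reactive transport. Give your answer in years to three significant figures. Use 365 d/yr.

2980 years

Hydraulic gradient i = (73.34 − 72.53) / 672 = 0.81 / 672 = 0.001205
Specific discharge q = 0.100 × 0.001205 = 1.205e-4 m/d
v_s = q/n_e = 1.205e-4/0.10 = 0.001205 m/d
L = 1.31 km = 1310 m
t = L / v = 1310 / 0.001205 = 1.087e6 d
   = 1.087e6 / 365 = 2980 yr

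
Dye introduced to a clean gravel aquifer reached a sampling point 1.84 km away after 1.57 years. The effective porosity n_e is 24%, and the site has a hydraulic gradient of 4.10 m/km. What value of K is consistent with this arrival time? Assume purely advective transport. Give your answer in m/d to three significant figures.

t = 1.57 years = 573.1 d
L = 1.84 km = 1840 m
v = L / t = 1840 / 573.1 = 3.211 m/d
K = v · n / i = 3.211 × 0.24 / 0.0041 = 188 m/d

188 m/d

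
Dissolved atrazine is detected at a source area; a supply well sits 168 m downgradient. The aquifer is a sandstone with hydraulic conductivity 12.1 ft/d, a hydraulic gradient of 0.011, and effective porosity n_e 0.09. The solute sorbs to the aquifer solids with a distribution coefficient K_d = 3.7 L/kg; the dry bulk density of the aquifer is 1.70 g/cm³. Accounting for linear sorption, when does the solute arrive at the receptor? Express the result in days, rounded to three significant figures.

26400 days

K = 12.1 ft/d × 0.3048 = 3.688 m/d
q = Ki = 3.688 × 0.011 = 0.04057 m/d
v = Ki/n = 3.688·0.011/0.09 = 0.4508 m/d
Retardation R = 1 + ρ_b·K_d/n = 1 + 1.70×3.7/0.09 = 70.89
Contaminant velocity v_c = v/R = 0.4508/70.89 = 0.006359 m/d
t = L/v_c = 168/0.006359 = 26420 d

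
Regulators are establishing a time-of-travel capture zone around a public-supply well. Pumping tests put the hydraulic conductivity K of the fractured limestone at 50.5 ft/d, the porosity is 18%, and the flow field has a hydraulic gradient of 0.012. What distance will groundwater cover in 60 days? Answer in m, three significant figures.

61.6 m

K = 50.5 ft/d × 0.3048 = 15.39 m/d
Specific discharge q = 15.39 × 0.012 = 0.1847 m/d
v_s = q/n_e = 0.1847/0.18 = 1.026 m/d
L = v × T = 1.026 × 60 = 61.57 m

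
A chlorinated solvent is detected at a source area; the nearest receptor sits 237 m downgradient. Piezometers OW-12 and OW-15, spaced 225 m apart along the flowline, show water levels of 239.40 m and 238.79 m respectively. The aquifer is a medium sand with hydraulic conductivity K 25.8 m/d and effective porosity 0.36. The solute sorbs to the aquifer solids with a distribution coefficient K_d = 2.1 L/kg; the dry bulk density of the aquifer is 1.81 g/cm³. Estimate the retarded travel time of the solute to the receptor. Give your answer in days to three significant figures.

14100 days

Hydraulic gradient i = (239.40 − 238.79) / 225 = 0.61 / 225 = 0.002711
q = Ki = 25.8 × 0.002711 = 0.06995 m/d
Average linear velocity = 0.06995 / 0.36 = 0.1943 m/d
Retardation R = 1 + ρ_b·K_d/n = 1 + 1.81×2.1/0.36 = 11.56
Contaminant velocity v_c = v/R = 0.1943/11.56 = 0.01681 m/d
t = L/v_c = 237/0.01681 = 14100 d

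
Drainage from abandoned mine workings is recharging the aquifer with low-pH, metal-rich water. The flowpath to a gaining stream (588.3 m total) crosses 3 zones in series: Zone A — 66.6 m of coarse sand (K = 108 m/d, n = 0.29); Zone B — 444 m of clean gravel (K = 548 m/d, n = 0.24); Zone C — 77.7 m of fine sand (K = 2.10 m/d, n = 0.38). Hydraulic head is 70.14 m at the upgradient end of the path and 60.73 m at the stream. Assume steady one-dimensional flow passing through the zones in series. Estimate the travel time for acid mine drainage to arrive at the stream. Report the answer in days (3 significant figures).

Total head drop ΔH = 70.14 − 60.73 = 9.41 m
Continuity: the same q passes through each zone, so ΔH = q·Σ(L_j/K_j) — the zones act as resistances in series.
Σ(L/K) = 66.6/108 + 444/548 + 77.7/2.10 = 0.6167 + 0.8102 + 37.00 = 38.43 d
q = ΔH / Σ(L/K) = 9.41 / 38.43 = 0.2449 m/d (same in every zone)
Zone A: v = q/n = 0.2449/0.29 = 0.8444 m/d → t_A = 66.6/0.8444 = 78.87 d
Zone B: v = q/n = 0.2449/0.24 = 1.020 m/d → t_B = 444/1.020 = 435.2 d
Zone C: v = q/n = 0.2449/0.38 = 0.6444 m/d → t_C = 77.7/0.6444 = 120.6 d
Total t = 78.87 + 435.2 + 120.6 = 634.6 d

635 days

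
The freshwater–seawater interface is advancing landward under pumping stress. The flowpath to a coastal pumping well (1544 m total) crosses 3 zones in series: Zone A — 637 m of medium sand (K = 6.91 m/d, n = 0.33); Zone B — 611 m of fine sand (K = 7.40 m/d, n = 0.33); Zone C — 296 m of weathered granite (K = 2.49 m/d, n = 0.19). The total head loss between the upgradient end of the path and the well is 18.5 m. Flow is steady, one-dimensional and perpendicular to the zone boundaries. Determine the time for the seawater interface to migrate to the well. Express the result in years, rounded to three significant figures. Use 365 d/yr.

Continuity: the same q passes through each zone, so ΔH = q·Σ(L_j/K_j) — the zones act as resistances in series.
Σ(L/K) = 637/6.91 + 611/7.40 + 296/2.49 = 92.19 + 82.57 + 118.9 = 293.6 d
q = ΔH / Σ(L/K) = 18.5 / 293.6 = 0.06300 m/d (same in every zone)
Zone A: v = q/n = 0.06300/0.33 = 0.1909 m/d → t_A = 637/0.1909 = 3336 d
Zone B: v = q/n = 0.06300/0.33 = 0.1909 m/d → t_B = 611/0.1909 = 3200 d
Zone C: v = q/n = 0.06300/0.19 = 0.3316 m/d → t_C = 296/0.3316 = 892.6 d
Total t = 3336 + 3200 + 892.6 = 7429 d
   = 7429 / 365 = 20.4 yr

20.4 years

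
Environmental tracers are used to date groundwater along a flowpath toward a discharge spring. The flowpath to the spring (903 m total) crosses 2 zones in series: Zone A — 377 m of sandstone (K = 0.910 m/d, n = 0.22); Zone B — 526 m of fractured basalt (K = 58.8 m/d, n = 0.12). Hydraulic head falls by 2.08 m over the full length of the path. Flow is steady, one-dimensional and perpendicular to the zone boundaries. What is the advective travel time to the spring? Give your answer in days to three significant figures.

29700 days

Steady 1-D flow in series ⇒ the Darcy flux q is identical in every zone and the zone head losses add (resistances L/K in series).
Σ(L/K) = 377/0.910 + 526/58.8 = 414.3 + 8.946 = 423.2 d
q = ΔH / Σ(L/K) = 2.08 / 423.2 = 0.004915 m/d (same in every zone)
Zone A: v = q/n = 0.004915/0.22 = 0.02234 m/d → t_A = 377/0.02234 = 16880 d
Zone B: v = q/n = 0.004915/0.12 = 0.04095 m/d → t_B = 526/0.04095 = 12840 d
Total t = 16880 + 12840 = 29720 d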